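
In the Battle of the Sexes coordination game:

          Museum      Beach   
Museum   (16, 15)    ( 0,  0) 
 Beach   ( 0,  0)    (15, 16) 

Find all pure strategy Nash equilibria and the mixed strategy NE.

Pure NE: (Museum, Museum) and (Beach, Beach); Mixed NE: p = 0.5161, q = 0.4839

Work:
Check pure NE:
(Museum, Museum): (16, 15) - no unilateral deviation beneficial
(Beach, Beach): (15, 16) - no unilateral deviation beneficial
Mixed NE: P1 plays Museum with p = 0.5161, P2 plays Museum with q = 0.4839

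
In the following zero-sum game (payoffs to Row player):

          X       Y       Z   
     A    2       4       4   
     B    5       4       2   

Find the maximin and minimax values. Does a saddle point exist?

Maximin = 2, Minimax = 4, Saddle: False

Work:
Row minimums: [2, 2] → maximin = 2
Column maximums: [5, 4, 4] → minimax = 4
No saddle point (maximin ≠ minimax). Mixed strategy needed.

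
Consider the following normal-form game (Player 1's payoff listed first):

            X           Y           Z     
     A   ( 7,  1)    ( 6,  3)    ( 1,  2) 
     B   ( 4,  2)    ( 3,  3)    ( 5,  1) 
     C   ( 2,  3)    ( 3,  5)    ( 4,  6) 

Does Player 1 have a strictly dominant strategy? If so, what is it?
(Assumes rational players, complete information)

No strictly dominant strategy exists for Player 1

Work:
A strategy strictly dominates another if it gives a strictly higher payoff against every opponent action. Compare each pair of P1's strategies column-by-column:
  A vs B: [7 vs 4, 6 vs 3, 1 vs 5] → A does not strictly dominate B (column Z: 1 ≤ 5)
  A vs C: [7 vs 2, 6 vs 3, 1 vs 4] → A does not strictly dominate C (column Z: 1 ≤ 4)
  B vs A: [4 vs 7, 3 vs 6, 5 vs 1] → B does not strictly dominate A (column X: 4 ≤ 7)
  B vs C: [4 vs 2, 3 vs 3, 5 vs 4] → B does not strictly dominate C (column Y: 3 ≤ 3)
  C vs A: [2 vs 7, 3 vs 6, 4 vs 1] → C does not strictly dominate A (column X: 2 ≤ 7)
  C vs B: [2 vs 4, 3 vs 3, 4 vs 5] → C does not strictly dominate B (column X: 2 ≤ 4)
No single strategy strictly dominates all others → no strictly dominant strategy.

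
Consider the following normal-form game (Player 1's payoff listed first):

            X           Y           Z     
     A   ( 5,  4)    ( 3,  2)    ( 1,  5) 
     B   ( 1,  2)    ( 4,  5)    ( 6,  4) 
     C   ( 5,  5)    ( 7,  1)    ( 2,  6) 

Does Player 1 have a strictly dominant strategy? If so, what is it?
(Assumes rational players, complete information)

No strictly dominant strategy exists for Player 1

Work:
A strategy strictly dominates another if it gives a strictly higher payoff against every opponent action. Compare each pair of P1's strategies column-by-column:
  A vs B: [5 vs 1, 3 vs 4, 1 vs 6] → A does not strictly dominate B (column Y: 3 ≤ 4)
  A vs C: [5 vs 5, 3 vs 7, 1 vs 2] → A does not strictly dominate C (column X: 5 ≤ 5)
  B vs A: [1 vs 5, 4 vs 3, 6 vs 1] → B does not strictly dominate A (column X: 1 ≤ 5)
  B vs C: [1 vs 5, 4 vs 7, 6 vs 2] → B does not strictly dominate C (column X: 1 ≤ 5)
  C vs A: [5 vs 5, 7 vs 3, 2 vs 1] → C does not strictly dominate A (column X: 5 ≤ 5)
  C vs B: [5 vs 1, 7 vs 4, 2 vs 6] → C does not strictly dominate B (column Z: 2 ≤ 6)
No single strategy strictly dominates all others → no strictly dominant strategy.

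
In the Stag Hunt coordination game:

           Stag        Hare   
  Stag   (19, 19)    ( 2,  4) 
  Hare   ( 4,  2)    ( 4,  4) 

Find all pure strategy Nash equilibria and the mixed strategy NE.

Pure NE: (Stag, Stag) and (Hare, Hare); Mixed NE: p = 0.1176, q = 0.1176

Work:
Check pure NE:
(Stag, Stag): (19, 19) - no unilateral deviation beneficial
(Hare, Hare): (4, 4) - no unilateral deviation beneficial
Mixed NE: P1 plays Stag with p = 0.1176, P2 plays Stag with q = 0.1176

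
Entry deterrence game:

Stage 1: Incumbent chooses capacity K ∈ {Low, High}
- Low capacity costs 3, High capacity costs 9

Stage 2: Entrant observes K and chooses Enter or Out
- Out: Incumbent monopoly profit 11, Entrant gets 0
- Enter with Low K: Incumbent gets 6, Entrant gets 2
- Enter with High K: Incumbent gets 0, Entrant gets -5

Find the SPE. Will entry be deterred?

SPE: (Low, Enter|Low, Out|High); Entry not deterred. Incumbent net profit = 3, Entrant gets 2

Work:
After Low K: Entrant enters (2 > 0)
After High K: Entrant stays out (-5 < 0)
Incumbent: Low → 6−3=3, High → 11−9=2
Incumbent chooses Low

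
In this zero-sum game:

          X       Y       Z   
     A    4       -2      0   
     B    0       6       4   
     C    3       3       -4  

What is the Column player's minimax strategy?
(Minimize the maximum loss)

Column should play X or Z (all achieve the minimum), value = 4

Work:
Column player minimizes Row's maximum payoff:
Column X: max payoff to Row = 4
Column Y: max payoff to Row = 6
Column Z: max payoff to Row = 4
Minimum is 4, achieved by columns X, Z (tied).
Each of X or Z is a minimax strategy.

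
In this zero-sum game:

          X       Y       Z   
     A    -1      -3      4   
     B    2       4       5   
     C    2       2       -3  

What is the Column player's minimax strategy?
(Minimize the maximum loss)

Column should play X, value = 2

Work:
Column player minimizes Row's maximum payoff:
Column X: max payoff to Row = 2
Column Y: max payoff to Row = 4
Column Z: max payoff to Row = 5
Minimum is 2, achieved by column X.
Minimax strategy: X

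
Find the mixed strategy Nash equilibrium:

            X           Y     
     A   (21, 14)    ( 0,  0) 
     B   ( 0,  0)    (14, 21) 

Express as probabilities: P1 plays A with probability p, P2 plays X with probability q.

p = 0.6, q = 0.4

Work:
Find probabilities that make opponent indifferent:
P2 chooses q to make P1 indifferent between A and B
P1 chooses p to make P2 indifferent between X and Y
Mixed NE: P1 plays (A: 0.6, B: 0.4), P2 plays (X: 0.4, Y: 0.6)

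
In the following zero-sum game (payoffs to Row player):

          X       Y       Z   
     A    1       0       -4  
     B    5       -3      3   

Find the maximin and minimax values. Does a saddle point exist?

Maximin = -3, Minimax = 0, Saddle: False

Work:
Row minimums: [-4, -3] → maximin = -3
Column maximums: [5, 0, 3] → minimax = 0
No saddle point (maximin ≠ minimax). Mixed strategy needed.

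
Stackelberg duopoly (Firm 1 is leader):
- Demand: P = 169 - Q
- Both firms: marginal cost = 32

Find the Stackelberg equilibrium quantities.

q₁* (leader) = 68.5, q₂* (follower) = 34.25

Work:
Follower's reaction: q₂ = (a - c - q₁)/2
Leader substitutes: π₁ = q₁·(a - q₁ - (a-c-q₁)/2 - c)
FOC: q₁* = (169 - 32)/2 = 68.50
Then: q₂* = (169 - 32 - 68.5)/2 = 34.25
Leader has first-mover advantage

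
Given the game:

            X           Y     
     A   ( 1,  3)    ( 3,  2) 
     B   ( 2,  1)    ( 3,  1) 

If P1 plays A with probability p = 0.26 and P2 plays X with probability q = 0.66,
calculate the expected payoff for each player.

E[P1] = 2.1684, E[P2] = 1.4316

Work:
E[P1] = p·q·π₁(A,X) + p·(1-q)·π₁(A,Y) + (1-p)·q·π₁(B,X) + (1-p)·(1-q)·π₁(B,Y)
= 0.26·0.66·1 + 0.26·0.34·3 + 0.74·0.66·2 + 0.74·0.34·3
= 2.1684

E[P2] = 1.4316 (similar calculation)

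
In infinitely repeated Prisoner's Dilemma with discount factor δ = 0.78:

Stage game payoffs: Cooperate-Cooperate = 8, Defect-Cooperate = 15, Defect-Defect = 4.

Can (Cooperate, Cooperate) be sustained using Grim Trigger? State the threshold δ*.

δ* = 0.6364; since δ = 0.78 ≥ 0.6364, cooperation can be sustained

Work:
For Grim Trigger:
Cooperate forever: 8/(1-δ)
Defect then punished: 15 + 4·δ/(1-δ)
Need: 8/(1-δ) ≥ 15 + 4·δ/(1-δ)
Solving: δ ≥ (T-R)/(T-P) = (15-8)/(15-4) = 0.6364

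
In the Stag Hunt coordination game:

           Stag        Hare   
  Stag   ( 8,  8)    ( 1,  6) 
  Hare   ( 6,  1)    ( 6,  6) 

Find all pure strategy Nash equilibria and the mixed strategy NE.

Pure NE: (Stag, Stag) and (Hare, Hare); Mixed NE: p = 0.7143, q = 0.7143

Work:
Check pure NE:
(Stag, Stag): (8, 8) - no unilateral deviation beneficial
(Hare, Hare): (6, 6) - no unilateral deviation beneficial
Mixed NE: P1 plays Stag with p = 0.7143, P2 plays Stag with q = 0.7143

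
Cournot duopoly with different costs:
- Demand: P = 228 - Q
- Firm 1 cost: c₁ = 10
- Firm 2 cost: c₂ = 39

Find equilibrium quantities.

q₁* = 82.33, q₂* = 53.33

Work:
Reaction: q₁ = (228 - 10 - q₂)/2
Reaction: q₂ = (228 - 39 - q₁)/2
Solve simultaneously:
q₁* = (228 - 2×10 + 39)/3 = 82.33
q₂* = (228 - 2×39 + 10)/3 = 53.33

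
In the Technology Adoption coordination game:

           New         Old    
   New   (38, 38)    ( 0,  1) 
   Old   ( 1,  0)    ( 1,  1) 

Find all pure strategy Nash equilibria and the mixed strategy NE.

Pure NE: (New, New) and (Old, Old); Mixed NE: p = 0.0263, q = 0.0263

Work:
Check pure NE:
(New, New): (38, 38) - no unilateral deviation beneficial
(Old, Old): (1, 1) - no unilateral deviation beneficial
Mixed NE: P1 plays New with p = 0.0263, P2 plays New with q = 0.0263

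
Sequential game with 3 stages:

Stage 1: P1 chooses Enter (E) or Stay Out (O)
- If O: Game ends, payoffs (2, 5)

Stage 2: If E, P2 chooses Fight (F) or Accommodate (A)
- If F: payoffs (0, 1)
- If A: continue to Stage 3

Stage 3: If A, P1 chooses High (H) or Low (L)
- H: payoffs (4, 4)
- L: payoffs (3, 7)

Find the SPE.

SPE: (E, A, H); Outcome (4, 4)

Work:
Stage 3: P1 chooses H (4 vs 3)
Stage 2: P2: F->1, A->4 (anticipating H). Choose A
Stage 1: P1: O->2, E->4 (anticipating A, H). Choose E
SPE path: E -> A -> H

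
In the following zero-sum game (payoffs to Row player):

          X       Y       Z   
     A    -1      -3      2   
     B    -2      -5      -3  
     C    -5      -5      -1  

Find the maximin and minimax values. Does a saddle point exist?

Maximin = -3, Minimax = -3, Saddle: True

Work:
Row minimums: [-3, -5, -5] → maximin = -3
Column maximums: [-1, -3, 2] → minimax = -3
Saddle point exists! Game value = -3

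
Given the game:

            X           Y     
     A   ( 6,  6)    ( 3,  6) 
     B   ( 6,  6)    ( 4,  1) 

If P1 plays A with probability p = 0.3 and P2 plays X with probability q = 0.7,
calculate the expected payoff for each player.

E[P1] = 5.31, E[P2] = 4.95

Work:
E[P1] = p·q·π₁(A,X) + p·(1-q)·π₁(A,Y) + (1-p)·q·π₁(B,X) + (1-p)·(1-q)·π₁(B,Y)
= 0.3·0.7·6 + 0.3·0.3·3 + 0.7·0.7·6 + 0.7·0.3·4
= 5.31

E[P2] = 4.95 (similar calculation)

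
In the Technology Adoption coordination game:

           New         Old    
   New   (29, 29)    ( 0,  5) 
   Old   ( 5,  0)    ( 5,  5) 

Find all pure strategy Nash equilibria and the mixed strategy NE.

Pure NE: (New, New) and (Old, Old); Mixed NE: p = 0.1724, q = 0.1724

Work:
Check pure NE:
(New, New): (29, 29) - no unilateral deviation beneficial
(Old, Old): (5, 5) - no unilateral deviation beneficial
Mixed NE: P1 plays New with p = 0.1724, P2 plays New with q = 0.1724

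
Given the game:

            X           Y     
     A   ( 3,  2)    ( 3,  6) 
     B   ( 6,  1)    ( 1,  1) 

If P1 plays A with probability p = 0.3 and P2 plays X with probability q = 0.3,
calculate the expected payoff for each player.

E[P1] = 2.65, E[P2] = 2.14

Work:
E[P1] = p·q·π₁(A,X) + p·(1-q)·π₁(A,Y) + (1-p)·q·π₁(B,X) + (1-p)·(1-q)·π₁(B,Y)
= 0.3·0.3·3 + 0.3·0.7·3 + 0.7·0.3·6 + 0.7·0.7·1
= 2.65

E[P2] = 2.14 (similar calculation)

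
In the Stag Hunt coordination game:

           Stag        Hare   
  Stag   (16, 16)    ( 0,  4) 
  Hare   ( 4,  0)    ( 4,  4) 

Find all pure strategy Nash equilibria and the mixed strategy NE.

Pure NE: (Stag, Stag) and (Hare, Hare); Mixed NE: p = 0.25, q = 0.25

Work:
Check pure NE:
(Stag, Stag): (16, 16) - no unilateral deviation beneficial
(Hare, Hare): (4, 4) - no unilateral deviation beneficial
Mixed NE: P1 plays Stag with p = 0.25, P2 plays Stag with q = 0.25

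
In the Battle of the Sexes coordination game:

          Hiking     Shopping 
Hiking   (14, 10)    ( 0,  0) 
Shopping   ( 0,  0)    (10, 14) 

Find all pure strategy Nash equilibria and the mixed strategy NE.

Pure NE: (Hiking, Hiking) and (Shopping, Shopping); Mixed NE: p = 0.5833, q = 0.4167

Work:
Check pure NE:
(Hiking, Hiking): (14, 10) - no unilateral deviation beneficial
(Shopping, Shopping): (10, 14) - no unilateral deviation beneficial
Mixed NE: P1 plays Hiking with p = 0.5833, P2 plays Hiking with q = 0.4167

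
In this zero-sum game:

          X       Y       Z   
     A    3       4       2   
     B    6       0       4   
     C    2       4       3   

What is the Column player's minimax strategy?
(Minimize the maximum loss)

Column should play Y or Z (all achieve the minimum), value = 4

Work:
Column player minimizes Row's maximum payoff:
Column X: max payoff to Row = 6
Column Y: max payoff to Row = 4
Column Z: max payoff to Row = 4
Minimum is 4, achieved by columns Y, Z (tied).
Each of Y or Z is a minimax strategy.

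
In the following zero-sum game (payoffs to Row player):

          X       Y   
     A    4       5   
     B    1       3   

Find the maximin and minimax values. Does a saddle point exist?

Maximin = 4, Minimax = 4, Saddle: True

Work:
Row minimums: [4, 1] → maximin = 4
Column maximums: [4, 5] → minimax = 4
Saddle point exists! Game value = 4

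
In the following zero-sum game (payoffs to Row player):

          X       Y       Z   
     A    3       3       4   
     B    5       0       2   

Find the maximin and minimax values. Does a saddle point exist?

Maximin = 3, Minimax = 3, Saddle: True

Work:
Row minimums: [3, 0] → maximin = 3
Column maximums: [5, 3, 4] → minimax = 3
Saddle point exists! Game value = 3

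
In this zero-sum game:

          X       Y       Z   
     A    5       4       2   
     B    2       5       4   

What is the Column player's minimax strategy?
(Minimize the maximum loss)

Column should play Z, value = 4

Work:
Column player minimizes Row's maximum payoff:
Column X: max payoff to Row = 5
Column Y: max payoff to Row = 5
Column Z: max payoff to Row = 4
Minimum is 4, achieved by column Z.
Minimax strategy: Z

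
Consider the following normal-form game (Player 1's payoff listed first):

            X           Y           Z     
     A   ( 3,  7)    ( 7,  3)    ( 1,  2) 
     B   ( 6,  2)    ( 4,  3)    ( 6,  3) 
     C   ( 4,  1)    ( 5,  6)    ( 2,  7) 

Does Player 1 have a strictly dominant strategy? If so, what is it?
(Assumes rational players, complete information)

No strictly dominant strategy exists for Player 1

Work:
A strategy strictly dominates another if it gives a strictly higher payoff against every opponent action. Compare each pair of P1's strategies column-by-column:
  A vs B: [3 vs 6, 7 vs 4, 1 vs 6] → A does not strictly dominate B (column X: 3 ≤ 6)
  A vs C: [3 vs 4, 7 vs 5, 1 vs 2] → A does not strictly dominate C (column X: 3 ≤ 4)
  B vs A: [6 vs 3, 4 vs 7, 6 vs 1] → B does not strictly dominate A (column Y: 4 ≤ 7)
  B vs C: [6 vs 4, 4 vs 5, 6 vs 2] → B does not strictly dominate C (column Y: 4 ≤ 5)
  C vs A: [4 vs 3, 5 vs 7, 2 vs 1] → C does not strictly dominate A (column Y: 5 ≤ 7)
  C vs B: [4 vs 6, 5 vs 4, 2 vs 6] → C does not strictly dominate B (column X: 4 ≤ 6)
No single strategy strictly dominates all others → no strictly dominant strategy.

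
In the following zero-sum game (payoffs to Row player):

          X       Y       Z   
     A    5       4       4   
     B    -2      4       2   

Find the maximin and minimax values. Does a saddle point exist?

Maximin = 4, Minimax = 4, Saddle: True

Work:
Row minimums: [4, -2] → maximin = 4
Column maximums: [5, 4, 4] → minimax = 4
Saddle point exists! Game value = 4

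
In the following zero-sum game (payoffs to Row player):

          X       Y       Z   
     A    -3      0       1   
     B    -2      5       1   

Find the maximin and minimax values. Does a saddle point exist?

Maximin = -2, Minimax = -2, Saddle: True

Work:
Row minimums: [-3, -2] → maximin = -2
Column maximums: [-2, 5, 1] → minimax = -2
Saddle point exists! Game value = -2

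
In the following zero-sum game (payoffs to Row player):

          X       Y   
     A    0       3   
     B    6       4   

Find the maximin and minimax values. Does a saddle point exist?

Maximin = 4, Minimax = 4, Saddle: True

Work:
Row minimums: [0, 4] → maximin = 4
Column maximums: [6, 4] → minimax = 4
Saddle point exists! Game value = 4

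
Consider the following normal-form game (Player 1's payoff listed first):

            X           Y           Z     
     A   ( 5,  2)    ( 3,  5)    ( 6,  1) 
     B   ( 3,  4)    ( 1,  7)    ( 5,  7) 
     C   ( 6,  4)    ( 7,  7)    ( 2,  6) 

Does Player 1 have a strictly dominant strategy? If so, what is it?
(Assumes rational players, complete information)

No strictly dominant strategy exists for Player 1

Work:
A strategy strictly dominates another if it gives a strictly higher payoff against every opponent action. Compare each pair of P1's strategies column-by-column:
  A vs B: [5 vs 3, 3 vs 1, 6 vs 5] → A strictly dominates B
  A vs C: [5 vs 6, 3 vs 7, 6 vs 2] → A does not strictly dominate C (column X: 5 ≤ 6)
  B vs A: [3 vs 5, 1 vs 3, 5 vs 6] → B does not strictly dominate A (column X: 3 ≤ 5)
  B vs C: [3 vs 6, 1 vs 7, 5 vs 2] → B does not strictly dominate C (column X: 3 ≤ 6)
  C vs A: [6 vs 5, 7 vs 3, 2 vs 6] → C does not strictly dominate A (column Z: 2 ≤ 6)
  C vs B: [6 vs 3, 7 vs 1, 2 vs 5] → C does not strictly dominate B (column Z: 2 ≤ 5)
No single strategy strictly dominates all others → no strictly dominant strategy.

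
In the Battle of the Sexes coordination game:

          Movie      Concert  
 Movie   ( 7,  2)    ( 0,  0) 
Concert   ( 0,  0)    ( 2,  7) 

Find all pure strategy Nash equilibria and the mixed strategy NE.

Pure NE: (Movie, Movie) and (Concert, Concert); Mixed NE: p = 0.7778, q = 0.2222

Work:
Check pure NE:
(Movie, Movie): (7, 2) - no unilateral deviation beneficial
(Concert, Concert): (2, 7) - no unilateral deviation beneficial
Mixed NE: P1 plays Movie with p = 0.7778, P2 plays Movie with q = 0.2222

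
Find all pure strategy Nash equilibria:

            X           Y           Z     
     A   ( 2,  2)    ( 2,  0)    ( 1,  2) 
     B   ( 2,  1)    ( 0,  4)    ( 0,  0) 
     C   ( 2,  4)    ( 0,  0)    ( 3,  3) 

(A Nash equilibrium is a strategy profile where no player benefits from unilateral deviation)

Nash equilibrium: (A, X), (C, X)

Work:
Best responses:
  P1 vs X: payoffs [2, 2, 2] → best response A/B/C (payoff 2)
  P1 vs Y: payoffs [2, 0, 0] → best response A (payoff 2)
  P1 vs Z: payoffs [1, 0, 3] → best response C (payoff 3)
  P2 vs A: payoffs [2, 0, 2] → best response X/Z (payoff 2)
  P2 vs B: payoffs [1, 4, 0] → best response Y (payoff 4)
  P2 vs C: payoffs [4, 0, 3] → best response X (payoff 4)
Mutual best responses: (A,X), (C,X) → Nash equilibria.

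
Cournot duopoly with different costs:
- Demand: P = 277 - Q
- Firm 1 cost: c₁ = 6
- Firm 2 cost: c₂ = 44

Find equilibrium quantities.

q₁* = 103.0, q₂* = 65.0

Work:
Reaction: q₁ = (277 - 6 - q₂)/2
Reaction: q₂ = (277 - 44 - q₁)/2
Solve simultaneously:
q₁* = (277 - 2×6 + 44)/3 = 103.0
q₂* = (277 - 2×44 + 6)/3 = 65.0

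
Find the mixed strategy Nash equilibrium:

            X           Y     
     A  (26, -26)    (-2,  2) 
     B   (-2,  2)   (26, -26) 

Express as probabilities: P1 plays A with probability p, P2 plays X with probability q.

p = 0.5, q = 0.5

Work:
Find probabilities that make opponent indifferent:
P2 chooses q to make P1 indifferent between A and B
P1 chooses p to make P2 indifferent between X and Y
Mixed NE: P1 plays (A: 0.5, B: 0.5), P2 plays (X: 0.5, Y: 0.5)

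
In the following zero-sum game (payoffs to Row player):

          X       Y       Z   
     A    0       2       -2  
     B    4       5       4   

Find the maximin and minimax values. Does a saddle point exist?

Maximin = 4, Minimax = 4, Saddle: True

Work:
Row minimums: [-2, 4] → maximin = 4
Column maximums: [4, 5, 4] → minimax = 4
Saddle point exists! Game value = 4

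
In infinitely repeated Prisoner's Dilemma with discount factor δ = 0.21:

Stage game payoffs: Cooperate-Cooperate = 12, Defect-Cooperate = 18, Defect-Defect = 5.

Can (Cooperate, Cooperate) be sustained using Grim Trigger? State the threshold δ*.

δ* = 0.4615; since δ = 0.21 < 0.4615, cooperation cannot be sustained

Work:
For Grim Trigger:
Cooperate forever: 12/(1-δ)
Defect then punished: 18 + 5·δ/(1-δ)
Need: 12/(1-δ) ≥ 18 + 5·δ/(1-δ)
Solving: δ ≥ (T-R)/(T-P) = (18-12)/(18-5) = 0.4615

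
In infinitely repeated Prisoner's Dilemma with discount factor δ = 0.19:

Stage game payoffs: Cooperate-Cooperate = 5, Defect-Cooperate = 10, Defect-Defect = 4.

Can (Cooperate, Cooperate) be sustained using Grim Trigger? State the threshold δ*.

δ* = 0.8333; since δ = 0.19 < 0.8333, cooperation cannot be sustained

Work:
For Grim Trigger:
Cooperate forever: 5/(1-δ)
Defect then punished: 10 + 4·δ/(1-δ)
Need: 5/(1-δ) ≥ 10 + 4·δ/(1-δ)
Solving: δ ≥ (T-R)/(T-P) = (10-5)/(10-4) = 0.8333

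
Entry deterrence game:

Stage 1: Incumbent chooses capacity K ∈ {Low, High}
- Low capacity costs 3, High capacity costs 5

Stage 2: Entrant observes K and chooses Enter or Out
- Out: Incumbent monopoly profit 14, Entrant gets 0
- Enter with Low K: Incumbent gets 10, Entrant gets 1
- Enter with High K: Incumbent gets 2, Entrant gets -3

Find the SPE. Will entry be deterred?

SPE: (High, Enter|Low, Out|High); Entry deterred. Incumbent net profit = 9

Work:
After Low K: Entrant enters (1 > 0)
After High K: Entrant stays out (-3 < 0)
Incumbent: Low → 10−3=7, High → 14−5=9
Incumbent chooses High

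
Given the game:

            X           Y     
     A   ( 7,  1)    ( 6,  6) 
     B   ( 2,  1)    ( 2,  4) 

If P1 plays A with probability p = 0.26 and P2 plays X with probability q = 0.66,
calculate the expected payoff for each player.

E[P1] = 3.2116, E[P2] = 2.1968

Work:
E[P1] = p·q·π₁(A,X) + p·(1-q)·π₁(A,Y) + (1-p)·q·π₁(B,X) + (1-p)·(1-q)·π₁(B,Y)
= 0.26·0.66·7 + 0.26·0.34·6 + 0.74·0.66·2 + 0.74·0.34·2
= 3.2116

E[P2] = 2.1968 (similar calculation)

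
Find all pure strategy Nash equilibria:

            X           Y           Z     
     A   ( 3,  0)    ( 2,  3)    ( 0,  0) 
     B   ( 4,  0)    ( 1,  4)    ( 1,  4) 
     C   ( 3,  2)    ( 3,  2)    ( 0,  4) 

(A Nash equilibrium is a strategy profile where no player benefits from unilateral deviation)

Nash equilibrium: (B, Z)

Work:
Best responses:
  P1 vs X: payoffs [3, 4, 3] → best response B (payoff 4)
  P1 vs Y: payoffs [2, 1, 3] → best response C (payoff 3)
  P1 vs Z: payoffs [0, 1, 0] → best response B (payoff 1)
  P2 vs A: payoffs [0, 3, 0] → best response Y (payoff 3)
  P2 vs B: payoffs [0, 4, 4] → best response Y/Z (payoff 4)
  P2 vs C: payoffs [2, 2, 4] → best response Z (payoff 4)
Mutual best responses: (B,Z) → Nash equilibria.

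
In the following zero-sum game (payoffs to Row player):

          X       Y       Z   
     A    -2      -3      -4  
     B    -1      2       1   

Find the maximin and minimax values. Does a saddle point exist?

Maximin = -1, Minimax = -1, Saddle: True

Work:
Row minimums: [-4, -1] → maximin = -1
Column maximums: [-1, 2, 1] → minimax = -1
Saddle point exists! Game value = -1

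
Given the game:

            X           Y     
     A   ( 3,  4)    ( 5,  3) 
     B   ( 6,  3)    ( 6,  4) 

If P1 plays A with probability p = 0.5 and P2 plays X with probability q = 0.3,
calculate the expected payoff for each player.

E[P1] = 5.2, E[P2] = 3.5

Work:
E[P1] = p·q·π₁(A,X) + p·(1-q)·π₁(A,Y) + (1-p)·q·π₁(B,X) + (1-p)·(1-q)·π₁(B,Y)
= 0.5·0.3·3 + 0.5·0.7·5 + 0.5·0.3·6 + 0.5·0.7·6
= 5.2

E[P2] = 3.5 (similar calculation)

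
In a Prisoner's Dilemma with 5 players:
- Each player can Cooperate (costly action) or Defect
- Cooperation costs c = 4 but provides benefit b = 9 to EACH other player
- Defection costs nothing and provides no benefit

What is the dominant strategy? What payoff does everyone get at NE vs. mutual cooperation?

Dominant: Defect; NE payoff = 0; Coop payoff = 32

Work:
Defect dominates (saves cost c = 4, benefit to others is external)
NE: All defect → everyone gets 0
If all cooperate: each receives (4)×9 - 4 = 32
Social dilemma: 32 > 0 but NE gives 0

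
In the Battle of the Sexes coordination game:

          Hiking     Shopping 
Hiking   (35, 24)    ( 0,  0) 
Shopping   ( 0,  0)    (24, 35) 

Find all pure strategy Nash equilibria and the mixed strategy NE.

Pure NE: (Hiking, Hiking) and (Shopping, Shopping); Mixed NE: p = 0.5932, q = 0.4068

Work:
Check pure NE:
(Hiking, Hiking): (35, 24) - no unilateral deviation beneficial
(Shopping, Shopping): (24, 35) - no unilateral deviation beneficial
Mixed NE: P1 plays Hiking with p = 0.5932, P2 plays Hiking with q = 0.4068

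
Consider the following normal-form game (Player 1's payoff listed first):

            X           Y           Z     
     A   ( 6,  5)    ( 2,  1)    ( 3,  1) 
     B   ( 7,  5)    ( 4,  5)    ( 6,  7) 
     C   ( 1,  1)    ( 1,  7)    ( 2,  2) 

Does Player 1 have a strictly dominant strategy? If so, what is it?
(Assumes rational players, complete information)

Yes, Player 1's strictly dominant strategy is B

Work:
A strategy strictly dominates another if it gives a strictly higher payoff against every opponent action. Compare each pair of P1's strategies column-by-column:
  A vs B: [6 vs 7, 2 vs 4, 3 vs 6] → A does not strictly dominate B (column X: 6 ≤ 7)
  A vs C: [6 vs 1, 2 vs 1, 3 vs 2] → A strictly dominates C
  B vs A: [7 vs 6, 4 vs 2, 6 vs 3] → B strictly dominates A
  B vs C: [7 vs 1, 4 vs 1, 6 vs 2] → B strictly dominates C
  C vs A: [1 vs 6, 1 vs 2, 2 vs 3] → C does not strictly dominate A (column X: 1 ≤ 6)
  C vs B: [1 vs 7, 1 vs 4, 2 vs 6] → C does not strictly dominate B (column X: 1 ≤ 7)
B strictly dominates every other strategy → strictly dominant.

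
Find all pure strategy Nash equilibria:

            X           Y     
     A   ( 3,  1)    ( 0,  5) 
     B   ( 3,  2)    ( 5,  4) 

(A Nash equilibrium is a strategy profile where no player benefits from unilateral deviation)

Nash equilibrium: (B, Y)

Work:
Best responses:
  P1 vs X: payoffs [3, 3] → best response A/B (payoff 3)
  P1 vs Y: payoffs [0, 5] → best response B (payoff 5)
  P2 vs A: payoffs [1, 5] → best response Y (payoff 5)
  P2 vs B: payoffs [2, 4] → best response Y (payoff 4)
Mutual best responses: (B,Y) → Nash equilibria.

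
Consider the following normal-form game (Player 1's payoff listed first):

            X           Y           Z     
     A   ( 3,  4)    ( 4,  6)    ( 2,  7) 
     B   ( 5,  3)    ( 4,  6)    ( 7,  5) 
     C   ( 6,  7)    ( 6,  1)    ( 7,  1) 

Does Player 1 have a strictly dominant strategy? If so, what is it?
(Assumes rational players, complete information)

No strictly dominant strategy exists for Player 1

Work:
A strategy strictly dominates another if it gives a strictly higher payoff against every opponent action. Compare each pair of P1's strategies column-by-column:
  A vs B: [3 vs 5, 4 vs 4, 2 vs 7] → A does not strictly dominate B (column X: 3 ≤ 5)
  A vs C: [3 vs 6, 4 vs 6, 2 vs 7] → A does not strictly dominate C (column X: 3 ≤ 6)
  B vs A: [5 vs 3, 4 vs 4, 7 vs 2] → B does not strictly dominate A (column Y: 4 ≤ 4)
  B vs C: [5 vs 6, 4 vs 6, 7 vs 7] → B does not strictly dominate C (column X: 5 ≤ 6)
  C vs A: [6 vs 3, 6 vs 4, 7 vs 2] → C strictly dominates A
  C vs B: [6 vs 5, 6 vs 4, 7 vs 7] → C does not strictly dominate B (column Z: 7 ≤ 7)
No single strategy strictly dominates all others → no strictly dominant strategy.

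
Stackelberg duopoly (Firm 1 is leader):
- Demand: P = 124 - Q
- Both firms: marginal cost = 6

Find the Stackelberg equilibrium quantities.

q₁* (leader) = 59.0, q₂* (follower) = 29.5

Work:
Follower's reaction: q₂ = (a - c - q₁)/2
Leader substitutes: π₁ = q₁·(a - q₁ - (a-c-q₁)/2 - c)
FOC: q₁* = (124 - 6)/2 = 59.00
Then: q₂* = (124 - 6 - 59.0)/2 = 29.50
Leader has first-mover advantage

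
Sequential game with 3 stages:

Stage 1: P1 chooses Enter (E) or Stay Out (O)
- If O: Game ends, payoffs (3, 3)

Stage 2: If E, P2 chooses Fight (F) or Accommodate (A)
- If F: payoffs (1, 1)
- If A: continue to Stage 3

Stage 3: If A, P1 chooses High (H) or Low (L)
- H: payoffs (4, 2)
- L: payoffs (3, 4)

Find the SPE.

SPE: (E, A, H); Outcome (4, 2)

Work:
Stage 3: P1 chooses H (4 vs 3)
Stage 2: P2: F->1, A->2 (anticipating H). Choose A
Stage 1: P1: O->3, E->4 (anticipating A, H). Choose E
SPE path: E -> A -> H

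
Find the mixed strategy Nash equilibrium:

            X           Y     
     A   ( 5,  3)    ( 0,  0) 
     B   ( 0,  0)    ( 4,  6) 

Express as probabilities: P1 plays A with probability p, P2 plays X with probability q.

p = 0.6667, q = 0.4444

Work:
Find probabilities that make opponent indifferent:
P2 chooses q to make P1 indifferent between A and B
P1 chooses p to make P2 indifferent between X and Y
Mixed NE: P1 plays (A: 0.6667, B: 0.3333), P2 plays (X: 0.4444, Y: 0.5556)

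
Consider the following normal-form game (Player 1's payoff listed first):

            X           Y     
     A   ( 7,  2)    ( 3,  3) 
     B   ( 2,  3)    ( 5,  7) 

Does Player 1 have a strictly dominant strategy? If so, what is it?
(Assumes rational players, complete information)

No strictly dominant strategy exists for Player 1

Work:
A strategy strictly dominates another if it gives a strictly higher payoff against every opponent action. Compare each pair of P1's strategies column-by-column:
  A vs B: [7 vs 2, 3 vs 5] → A does not strictly dominate B (column Y: 3 ≤ 5)
  B vs A: [2 vs 7, 5 vs 3] → B does not strictly dominate A (column X: 2 ≤ 7)
No single strategy strictly dominates all others → no strictly dominant strategy.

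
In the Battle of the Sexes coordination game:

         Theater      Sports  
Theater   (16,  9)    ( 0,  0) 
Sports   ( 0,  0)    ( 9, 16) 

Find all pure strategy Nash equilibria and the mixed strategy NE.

Pure NE: (Theater, Theater) and (Sports, Sports); Mixed NE: p = 0.64, q = 0.36

Work:
Check pure NE:
(Theater, Theater): (16, 9) - no unilateral deviation beneficial
(Sports, Sports): (9, 16) - no unilateral deviation beneficial
Mixed NE: P1 plays Theater with p = 0.64, P2 plays Theater with q = 0.36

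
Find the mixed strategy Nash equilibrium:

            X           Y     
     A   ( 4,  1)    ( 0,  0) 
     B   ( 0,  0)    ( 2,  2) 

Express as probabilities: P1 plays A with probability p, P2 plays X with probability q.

p = 0.6667, q = 0.3333

Work:
Find probabilities that make opponent indifferent:
P2 chooses q to make P1 indifferent between A and B
P1 chooses p to make P2 indifferent between X and Y
Mixed NE: P1 plays (A: 0.6667, B: 0.3333), P2 plays (X: 0.3333, Y: 0.6667)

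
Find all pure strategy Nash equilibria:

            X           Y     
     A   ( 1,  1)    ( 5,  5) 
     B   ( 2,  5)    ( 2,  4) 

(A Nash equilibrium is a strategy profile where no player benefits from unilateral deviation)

Nash equilibrium: (A, Y), (B, X)

Work:
Best responses:
  P1 vs X: payoffs [1, 2] → best response B (payoff 2)
  P1 vs Y: payoffs [5, 2] → best response A (payoff 5)
  P2 vs A: payoffs [1, 5] → best response Y (payoff 5)
  P2 vs B: payoffs [5, 4] → best response X (payoff 5)
Mutual best responses: (A,Y), (B,X) → Nash equilibria.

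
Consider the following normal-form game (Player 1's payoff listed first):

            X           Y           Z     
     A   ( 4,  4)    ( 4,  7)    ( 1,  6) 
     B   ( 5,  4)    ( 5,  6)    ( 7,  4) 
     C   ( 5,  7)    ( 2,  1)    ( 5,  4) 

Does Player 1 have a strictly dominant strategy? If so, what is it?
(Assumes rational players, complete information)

No strictly dominant strategy exists for Player 1

Work:
A strategy strictly dominates another if it gives a strictly higher payoff against every opponent action. Compare each pair of P1's strategies column-by-column:
  A vs B: [4 vs 5, 4 vs 5, 1 vs 7] → A does not strictly dominate B (column X: 4 ≤ 5)
  A vs C: [4 vs 5, 4 vs 2, 1 vs 5] → A does not strictly dominate C (column X: 4 ≤ 5)
  B vs A: [5 vs 4, 5 vs 4, 7 vs 1] → B strictly dominates A
  B vs C: [5 vs 5, 5 vs 2, 7 vs 5] → B does not strictly dominate C (column X: 5 ≤ 5)
  C vs A: [5 vs 4, 2 vs 4, 5 vs 1] → C does not strictly dominate A (column Y: 2 ≤ 4)
  C vs B: [5 vs 5, 2 vs 5, 5 vs 7] → C does not strictly dominate B (column X: 5 ≤ 5)
No single strategy strictly dominates all others → no strictly dominant strategy.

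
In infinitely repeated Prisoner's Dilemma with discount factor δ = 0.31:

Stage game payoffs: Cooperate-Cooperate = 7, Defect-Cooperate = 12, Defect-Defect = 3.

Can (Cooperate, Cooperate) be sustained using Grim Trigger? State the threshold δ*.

δ* = 0.5556; since δ = 0.31 < 0.5556, cooperation cannot be sustained

Work:
For Grim Trigger:
Cooperate forever: 7/(1-δ)
Defect then punished: 12 + 3·δ/(1-δ)
Need: 7/(1-δ) ≥ 12 + 3·δ/(1-δ)
Solving: δ ≥ (T-R)/(T-P) = (12-7)/(12-3) = 0.5556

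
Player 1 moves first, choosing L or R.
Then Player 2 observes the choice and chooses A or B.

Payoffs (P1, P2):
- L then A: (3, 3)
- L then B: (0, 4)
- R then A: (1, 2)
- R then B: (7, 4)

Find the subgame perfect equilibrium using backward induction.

P1 plays R, P2 plays B after L and B after R; Payoff (7, 4)

Work:
Backward induction:
After L: P2 chooses B → P1 gets 0
After R: P2 chooses B → P1 gets 7
P1 chooses R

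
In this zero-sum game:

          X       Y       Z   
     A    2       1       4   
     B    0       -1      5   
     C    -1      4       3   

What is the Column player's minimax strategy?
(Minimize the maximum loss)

Column should play X, value = 2

Work:
Column player minimizes Row's maximum payoff:
Column X: max payoff to Row = 2
Column Y: max payoff to Row = 4
Column Z: max payoff to Row = 5
Minimum is 2, achieved by column X.
Minimax strategy: X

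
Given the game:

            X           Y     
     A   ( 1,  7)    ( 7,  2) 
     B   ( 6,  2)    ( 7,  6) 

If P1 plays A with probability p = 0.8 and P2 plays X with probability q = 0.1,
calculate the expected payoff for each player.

E[P1] = 6.5, E[P2] = 3.12

Work:
E[P1] = p·q·π₁(A,X) + p·(1-q)·π₁(A,Y) + (1-p)·q·π₁(B,X) + (1-p)·(1-q)·π₁(B,Y)
= 0.8·0.1·1 + 0.8·0.9·7 + 0.2·0.1·6 + 0.2·0.9·7
= 6.5

E[P2] = 3.12 (similar calculation)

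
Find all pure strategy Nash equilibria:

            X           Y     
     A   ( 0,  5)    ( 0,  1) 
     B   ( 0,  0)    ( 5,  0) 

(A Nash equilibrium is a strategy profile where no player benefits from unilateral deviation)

Nash equilibrium: (A, X), (B, X), (B, Y)

Work:
Best responses:
  P1 vs X: payoffs [0, 0] → best response A/B (payoff 0)
  P1 vs Y: payoffs [0, 5] → best response B (payoff 5)
  P2 vs A: payoffs [5, 1] → best response X (payoff 5)
  P2 vs B: payoffs [0, 0] → best response X/Y (payoff 0)
Mutual best responses: (A,X), (B,X), (B,Y) → Nash equilibria.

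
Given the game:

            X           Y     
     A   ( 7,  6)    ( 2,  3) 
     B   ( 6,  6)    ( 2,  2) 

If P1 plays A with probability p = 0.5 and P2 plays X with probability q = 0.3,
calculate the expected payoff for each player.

E[P1] = 3.35, E[P2] = 3.55

Work:
E[P1] = p·q·π₁(A,X) + p·(1-q)·π₁(A,Y) + (1-p)·q·π₁(B,X) + (1-p)·(1-q)·π₁(B,Y)
= 0.5·0.3·7 + 0.5·0.7·2 + 0.5·0.3·6 + 0.5·0.7·2
= 3.35

E[P2] = 3.55 (similar calculation)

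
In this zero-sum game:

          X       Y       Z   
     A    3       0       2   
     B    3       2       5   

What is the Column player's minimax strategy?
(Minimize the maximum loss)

Column should play Y, value = 2

Work:
Column player minimizes Row's maximum payoff:
Column X: max payoff to Row = 3
Column Y: max payoff to Row = 2
Column Z: max payoff to Row = 5
Minimum is 2, achieved by column Y.
Minimax strategy: Y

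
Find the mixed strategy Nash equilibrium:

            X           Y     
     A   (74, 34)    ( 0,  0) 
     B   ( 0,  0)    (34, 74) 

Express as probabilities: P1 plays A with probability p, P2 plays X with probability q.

p = 0.6852, q = 0.3148

Work:
Find probabilities that make opponent indifferent:
P2 chooses q to make P1 indifferent between A and B
P1 chooses p to make P2 indifferent between X and Y
Mixed NE: P1 plays (A: 0.6852, B: 0.3148), P2 plays (X: 0.3148, Y: 0.6852)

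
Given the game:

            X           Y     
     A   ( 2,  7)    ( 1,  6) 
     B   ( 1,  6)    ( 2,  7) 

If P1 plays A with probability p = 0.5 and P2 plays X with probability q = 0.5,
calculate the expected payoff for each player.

E[P1] = 1.5, E[P2] = 6.5

Work:
E[P1] = p·q·π₁(A,X) + p·(1-q)·π₁(A,Y) + (1-p)·q·π₁(B,X) + (1-p)·(1-q)·π₁(B,Y)
= 0.5·0.5·2 + 0.5·0.5·1 + 0.5·0.5·1 + 0.5·0.5·2
= 1.5

E[P2] = 6.5 (similar calculation)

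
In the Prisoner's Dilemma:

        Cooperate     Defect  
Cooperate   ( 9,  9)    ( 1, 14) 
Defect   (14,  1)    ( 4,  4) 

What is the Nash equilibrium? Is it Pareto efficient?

(Defect, Defect) is NE; not Pareto efficient

Work:
Defect dominates Cooperate for both players:
If P2 cooperates: Defect (14) > Cooperate (9)
If P2 defects: Defect (4) > Cooperate (1)
NE: (Defect, Defect) with payoff (4, 4)
But (Cooperate, Cooperate) = (9, 9) Pareto dominates (4, 4)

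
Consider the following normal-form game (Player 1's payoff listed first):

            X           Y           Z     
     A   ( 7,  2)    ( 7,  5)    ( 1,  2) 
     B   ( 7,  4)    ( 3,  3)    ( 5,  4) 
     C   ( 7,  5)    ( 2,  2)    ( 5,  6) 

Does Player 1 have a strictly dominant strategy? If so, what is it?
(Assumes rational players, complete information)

No strictly dominant strategy exists for Player 1

Work:
A strategy strictly dominates another if it gives a strictly higher payoff against every opponent action. Compare each pair of P1's strategies column-by-column:
  A vs B: [7 vs 7, 7 vs 3, 1 vs 5] → A does not strictly dominate B (column X: 7 ≤ 7)
  A vs C: [7 vs 7, 7 vs 2, 1 vs 5] → A does not strictly dominate C (column X: 7 ≤ 7)
  B vs A: [7 vs 7, 3 vs 7, 5 vs 1] → B does not strictly dominate A (column X: 7 ≤ 7)
  B vs C: [7 vs 7, 3 vs 2, 5 vs 5] → B does not strictly dominate C (column X: 7 ≤ 7)
  C vs A: [7 vs 7, 2 vs 7, 5 vs 1] → C does not strictly dominate A (column X: 7 ≤ 7)
  C vs B: [7 vs 7, 2 vs 3, 5 vs 5] → C does not strictly dominate B (column X: 7 ≤ 7)
No single strategy strictly dominates all others → no strictly dominant strategy.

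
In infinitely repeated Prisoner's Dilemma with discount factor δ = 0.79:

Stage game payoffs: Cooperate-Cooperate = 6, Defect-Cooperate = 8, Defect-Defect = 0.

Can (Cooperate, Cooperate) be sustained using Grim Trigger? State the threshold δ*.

δ* = 0.25; since δ = 0.79 ≥ 0.25, cooperation can be sustained

Work:
For Grim Trigger:
Cooperate forever: 6/(1-δ)
Defect then punished: 8 + 0·δ/(1-δ)
Need: 6/(1-δ) ≥ 8 + 0·δ/(1-δ)
Solving: δ ≥ (T-R)/(T-P) = (8-6)/(8-0) = 0.25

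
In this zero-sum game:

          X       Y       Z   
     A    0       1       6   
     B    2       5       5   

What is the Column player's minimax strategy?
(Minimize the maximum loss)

Column should play X, value = 2

Work:
Column player minimizes Row's maximum payoff:
Column X: max payoff to Row = 2
Column Y: max payoff to Row = 5
Column Z: max payoff to Row = 6
Minimum is 2, achieved by column X.
Minimax strategy: X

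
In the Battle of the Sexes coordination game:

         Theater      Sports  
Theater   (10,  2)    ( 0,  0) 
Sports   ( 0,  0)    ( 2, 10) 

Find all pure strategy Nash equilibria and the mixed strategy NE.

Pure NE: (Theater, Theater) and (Sports, Sports); Mixed NE: p = 0.8333, q = 0.1667

Work:
Check pure NE:
(Theater, Theater): (10, 2) - no unilateral deviation beneficial
(Sports, Sports): (2, 10) - no unilateral deviation beneficial
Mixed NE: P1 plays Theater with p = 0.8333, P2 plays Theater with q = 0.1667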